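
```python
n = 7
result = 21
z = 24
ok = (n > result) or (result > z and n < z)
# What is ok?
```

Trace:
`n = 7` → n = 7
`result = 21` → result = 21
`z = 24` → z = 24
`ok = (n > result) or (result > z and n < z)` → ok = False
So ok = False

Answer: False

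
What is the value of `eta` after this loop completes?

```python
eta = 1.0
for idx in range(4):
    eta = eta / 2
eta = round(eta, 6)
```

Halving LR 4 times: 1 / 2^4
`eta` takes the values: 1.0 → 0.5 → 0.25 → 0.125 → 0.0625

Answer: 0.0625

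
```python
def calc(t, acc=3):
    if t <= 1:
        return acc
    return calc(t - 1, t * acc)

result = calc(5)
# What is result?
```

Accumulator trace (n, acc): (5, 3) -> (4, 15) -> (3, 60) -> (2, 180) -> (1, 360) -> return 360

Answer: 360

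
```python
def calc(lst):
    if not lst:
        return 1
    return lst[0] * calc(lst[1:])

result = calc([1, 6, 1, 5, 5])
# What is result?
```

Product over [1, 6, 1, 5, 5] = 1 * 6 * 1 * 5 * 5 = 150

Answer: 150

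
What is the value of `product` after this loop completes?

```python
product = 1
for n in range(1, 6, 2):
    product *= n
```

Product of 1, 3, 5, ... up to 5
`product` takes the values: 1 → 3 → 15

Answer: 15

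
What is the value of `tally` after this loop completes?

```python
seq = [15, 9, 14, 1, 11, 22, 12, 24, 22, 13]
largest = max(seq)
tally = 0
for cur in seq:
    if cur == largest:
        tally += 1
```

Count of max value 24 in [15, 9, 14, 1, 11, 22, 12, 24, 22, 13]
`tally` takes the values: 0 → 1

Answer: 1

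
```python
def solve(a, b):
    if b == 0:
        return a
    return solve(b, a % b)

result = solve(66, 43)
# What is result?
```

solve(66, 43) -> solve(43, 23) -> solve(23, 20) -> solve(20, 3) -> solve(3, 2) -> solve(2, 1) -> solve(1, 0) -> 1

Answer: 1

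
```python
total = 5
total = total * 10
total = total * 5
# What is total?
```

Trace:
`total = 5` → total = 5
`total = total * 10` → total = 50
`total = total * 5` → total = 250
So total = 250

Answer: 250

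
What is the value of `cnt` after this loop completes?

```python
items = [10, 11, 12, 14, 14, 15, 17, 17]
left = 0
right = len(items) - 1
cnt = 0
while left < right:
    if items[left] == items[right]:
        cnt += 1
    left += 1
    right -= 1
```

Count matching pairs from ends
`cnt` takes the values: 0 → 1

Answer: 1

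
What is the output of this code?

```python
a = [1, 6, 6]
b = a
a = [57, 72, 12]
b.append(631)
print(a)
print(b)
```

Key concept: rebinding vs mutation: a is rebound to a new list, b still points at the original.
Step by step:
`a = [1, 6, 6]` → a = [1, 6, 6]
`b = a` → b = [1, 6, 6] (same object as a)
`a = [57, 72, 12]` → a = [57, 72, 12]
`b.append(631)` → b = [1, 6, 6, 631]
`print(a)` → prints [57, 72, 12]
`print(b)` → prints [1, 6, 6, 631]

Answer:
[57, 72, 12]
[1, 6, 6, 631]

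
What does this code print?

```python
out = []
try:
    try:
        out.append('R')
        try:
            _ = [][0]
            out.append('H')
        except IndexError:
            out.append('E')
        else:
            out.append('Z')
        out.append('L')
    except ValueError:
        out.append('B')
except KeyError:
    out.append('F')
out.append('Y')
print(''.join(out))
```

Execution trace: 'R' (try body) → 'E' (inner except IndexError) → 'L' (try body, no exception) → 'Y' (after the try/except). Output: RELY

Answer: RELY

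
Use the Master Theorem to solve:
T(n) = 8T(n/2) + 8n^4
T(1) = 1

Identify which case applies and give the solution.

a=8, b=2, f(n)=8n^4. log_2(8) = 3. Since c=4 > 3 and the regularity condition holds (8(n/2)^4 = (8/2^4)n^4 with 8/2^4 < 1), Case 3 applies: T(n) = Θ(f(n)) = O(n^4).

Answer: O(n^4) - Case 3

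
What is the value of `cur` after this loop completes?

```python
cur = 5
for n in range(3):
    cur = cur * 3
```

Multiply by 3, 3 times: 5 * 3^3 = 135
`cur` takes the values: 5 → 15 → 45 → 135

Answer: 135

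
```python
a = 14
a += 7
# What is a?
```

Trace:
`a = 14` → a = 14
`a += 7` → a = 21
So a = 21

Answer: 21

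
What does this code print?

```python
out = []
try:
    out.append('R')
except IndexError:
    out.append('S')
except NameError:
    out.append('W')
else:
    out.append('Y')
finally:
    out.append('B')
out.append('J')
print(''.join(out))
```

Execution trace: 'R' (try body, no exception) → 'Y' (else) → 'B' (finally) → 'J' (after the try/except). Output: RYBJ

Answer: RYBJ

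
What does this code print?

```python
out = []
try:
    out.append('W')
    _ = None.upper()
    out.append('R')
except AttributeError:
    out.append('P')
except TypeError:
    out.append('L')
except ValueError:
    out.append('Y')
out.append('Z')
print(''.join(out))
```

Execution trace: 'W' (try body) → 'P' (except AttributeError) → 'Z' (after the try/except). Output: WPZ

Answer: WPZ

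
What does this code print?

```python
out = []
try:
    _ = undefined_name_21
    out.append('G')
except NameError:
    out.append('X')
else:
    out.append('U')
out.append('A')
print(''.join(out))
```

Execution trace: 'X' (except NameError) → 'A' (after the try/except). Output: XA

Answer: XA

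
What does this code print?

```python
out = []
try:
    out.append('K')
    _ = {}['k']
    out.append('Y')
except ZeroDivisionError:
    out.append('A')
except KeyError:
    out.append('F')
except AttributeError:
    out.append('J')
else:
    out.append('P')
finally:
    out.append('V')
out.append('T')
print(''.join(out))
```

Execution trace: 'K' (try body) → 'F' (except KeyError) → 'V' (finally) → 'T' (after the try/except). Output: KFVT

Answer: KFVT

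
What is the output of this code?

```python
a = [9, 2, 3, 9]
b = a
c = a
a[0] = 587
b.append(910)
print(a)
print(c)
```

Key concept: multiple aliases.
Step by step:
`a = [9, 2, 3, 9]` → a = [9, 2, 3, 9]
`b = a` → b = [9, 2, 3, 9] (same object as a)
`c = a` → c = [9, 2, 3, 9] (same object as a, b)
`a[0] = 587` → a = [587, 2, 3, 9] (same object as b, c); b = [587, 2, 3, 9] (same object as a, c); c = [587, 2, 3, 9] (same object as a, b)
`b.append(910)` → a = [587, 2, 3, 9, 910] (same object as b, c); b = [587, 2, 3, 9, 910] (same object as a, c); c = [587, 2, 3, 9, 910] (same object as a, b)
`print(a)` → prints [587, 2, 3, 9, 910]
`print(c)` → prints [587, 2, 3, 9, 910]

Answer:
[587, 2, 3, 9, 910]
[587, 2, 3, 9, 910]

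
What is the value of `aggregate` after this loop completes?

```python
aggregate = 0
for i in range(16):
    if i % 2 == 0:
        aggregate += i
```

Sum of even numbers 0 to 15
`aggregate` takes the values: 0 → 2 → 6 → 12 → 20 → 30 → 42 → 56

Answer: 56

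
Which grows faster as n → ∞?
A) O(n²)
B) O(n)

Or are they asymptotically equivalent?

O(n²) vs O(n): Higher order terms dominate.

Answer: A) O(n²) grows faster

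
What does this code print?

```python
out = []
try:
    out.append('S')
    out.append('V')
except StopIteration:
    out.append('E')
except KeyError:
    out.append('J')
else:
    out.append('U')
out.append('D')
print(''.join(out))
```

Execution trace: 'S' (try body) → 'V' (try body, no exception) → 'U' (else) → 'D' (after the try/except). Output: SVUD

Answer: SVUD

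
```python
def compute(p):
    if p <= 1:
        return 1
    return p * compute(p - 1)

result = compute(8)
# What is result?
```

compute(8) = 8 * 7 * 6 * 5 * 4 * 3 * 2 * 1 = 40320

Answer: 40320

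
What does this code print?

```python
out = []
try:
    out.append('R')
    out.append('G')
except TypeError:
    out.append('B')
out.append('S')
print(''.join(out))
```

Execution trace: 'R' (try body) → 'G' (try body, no exception) → 'S' (after the try/except). Output: RGS

Answer: RGS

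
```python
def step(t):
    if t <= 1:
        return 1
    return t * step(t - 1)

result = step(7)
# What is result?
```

step(7) = 7 * 6 * 5 * 4 * 3 * 2 * 1 = 5040

Answer: 5040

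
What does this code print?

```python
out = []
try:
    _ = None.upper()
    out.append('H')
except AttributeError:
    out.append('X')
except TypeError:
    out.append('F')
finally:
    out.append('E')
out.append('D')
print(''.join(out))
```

Execution trace: 'X' (except AttributeError) → 'E' (finally) → 'D' (after the try/except). Output: XED

Answer: XED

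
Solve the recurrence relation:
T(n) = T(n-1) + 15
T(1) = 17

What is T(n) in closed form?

Unrolling: T(n) = T(1) + 15·(n-1) = 17 + 15(n-1) = 15n + 2.

Answer: T(n) = 15n + 2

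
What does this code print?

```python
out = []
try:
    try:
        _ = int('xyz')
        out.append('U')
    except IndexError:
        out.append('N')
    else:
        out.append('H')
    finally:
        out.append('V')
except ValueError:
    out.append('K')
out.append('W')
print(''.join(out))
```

Execution trace: 'V' (finally) → 'K' (outer except ValueError) → 'W' (after the try/except). Output: VKW

Answer: VKW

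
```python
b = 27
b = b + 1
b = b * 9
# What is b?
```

Trace:
`b = 27` → b = 27
`b = b + 1` → b = 28
`b = b * 9` → b = 252
So b = 252

Answer: 252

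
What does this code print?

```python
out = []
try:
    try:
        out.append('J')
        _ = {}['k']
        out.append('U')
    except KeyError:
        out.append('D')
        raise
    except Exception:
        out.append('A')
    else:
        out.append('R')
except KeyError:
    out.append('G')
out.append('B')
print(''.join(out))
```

Execution trace: 'J' (inner try body) → 'D' (inner except KeyError) → 'G' (outer except KeyError) → 'B' (after the try/except). Output: JDGB

Answer: JDGB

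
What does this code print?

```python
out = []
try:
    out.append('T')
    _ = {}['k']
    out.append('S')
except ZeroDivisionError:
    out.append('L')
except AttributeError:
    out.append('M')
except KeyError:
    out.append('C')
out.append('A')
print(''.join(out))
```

Execution trace: 'T' (try body) → 'C' (except KeyError) → 'A' (after the try/except). Output: TCA

Answer: TCA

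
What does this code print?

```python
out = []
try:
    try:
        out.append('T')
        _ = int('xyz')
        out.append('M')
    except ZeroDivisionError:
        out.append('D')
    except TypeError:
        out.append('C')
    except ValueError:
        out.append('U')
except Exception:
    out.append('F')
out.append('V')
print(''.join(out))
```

Execution trace: 'T' (inner try body) → 'U' (inner except ValueError) → 'V' (after the try/except). Output: TUV

Answer: TUV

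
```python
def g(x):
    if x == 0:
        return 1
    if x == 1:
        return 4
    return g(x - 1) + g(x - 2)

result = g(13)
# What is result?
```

Build up from base cases: g(0)=1, g(1)=4, g(2)=5, g(3)=9, g(4)=14, g(5)=23, g(6)=37, ..., g(13)=1076

Answer: 1076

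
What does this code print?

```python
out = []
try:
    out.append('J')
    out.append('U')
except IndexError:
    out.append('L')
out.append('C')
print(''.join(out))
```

Execution trace: 'J' (try body) → 'U' (try body, no exception) → 'C' (after the try/except). Output: JUC

Answer: JUC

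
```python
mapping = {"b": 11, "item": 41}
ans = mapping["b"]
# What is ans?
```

Trace:
`mapping = {"b": 11, "item": 41}` → mapping = {'b': 11, 'item': 41}
`ans = mapping["b"]` → ans = 11
So ans = 11

Answer: 11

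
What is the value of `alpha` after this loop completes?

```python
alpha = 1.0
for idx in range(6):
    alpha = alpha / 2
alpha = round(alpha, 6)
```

Halving LR 6 times: 1 / 2^6
`alpha` takes the values: 1.0 → 0.5 → 0.25 → 0.125 → 0.0625 → 0.03125 → 0.015625

Answer: 0.015625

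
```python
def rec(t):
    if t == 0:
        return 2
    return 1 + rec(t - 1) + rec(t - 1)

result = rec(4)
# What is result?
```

rec(t) = 1 + 2·rec(t-1), rec(0)=2. Closed form: (2+1)·2^4 - 1 = 47.

Answer: 47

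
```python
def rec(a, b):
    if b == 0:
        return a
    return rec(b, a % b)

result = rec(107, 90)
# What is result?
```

rec(107, 90) -> rec(90, 17) -> rec(17, 5) -> rec(5, 2) -> rec(2, 1) -> rec(1, 0) -> 1

Answer: 1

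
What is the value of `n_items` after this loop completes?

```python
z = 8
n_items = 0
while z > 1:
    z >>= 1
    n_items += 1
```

Count right shifts until 1
`n_items` takes the values: 0 → 1 → 2 → 3

Answer: 3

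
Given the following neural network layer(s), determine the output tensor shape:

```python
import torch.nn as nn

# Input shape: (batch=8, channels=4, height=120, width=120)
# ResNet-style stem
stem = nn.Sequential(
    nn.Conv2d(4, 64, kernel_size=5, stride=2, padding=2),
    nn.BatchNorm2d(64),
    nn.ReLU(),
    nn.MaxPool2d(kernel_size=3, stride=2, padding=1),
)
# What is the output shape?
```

Input: (8, 4, 120, 120) -> after Conv2d 5x5 stride=2: (8, 64, 60, 60) -> Output: (8, 64, 30, 30)

Answer: (8, 64, 30, 30)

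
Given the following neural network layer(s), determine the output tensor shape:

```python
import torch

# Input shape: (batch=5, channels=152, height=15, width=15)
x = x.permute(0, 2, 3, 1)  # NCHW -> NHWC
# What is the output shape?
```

Input: (5, 152, 15, 15) -> Output: (5, 15, 15, 152)

Answer: (5, 15, 15, 152)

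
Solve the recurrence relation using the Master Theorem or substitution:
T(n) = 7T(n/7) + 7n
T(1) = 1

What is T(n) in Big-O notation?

By Master Theorem: a=7, b=7, f(n)=7n. Since log_7(7) = 1 and f(n) = Θ(n^1), Case 2 applies. T(n) = O(n log n).

Answer: O(n log n)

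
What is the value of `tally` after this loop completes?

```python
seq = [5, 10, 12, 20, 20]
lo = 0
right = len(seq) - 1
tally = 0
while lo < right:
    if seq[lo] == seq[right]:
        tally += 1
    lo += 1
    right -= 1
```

Count matching pairs from ends
`tally` takes the values: 0

Answer: 0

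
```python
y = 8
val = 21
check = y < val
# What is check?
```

Trace:
`y = 8` → y = 8
`val = 21` → val = 21
`check = y < val` → check = True
So check = True

Answer: True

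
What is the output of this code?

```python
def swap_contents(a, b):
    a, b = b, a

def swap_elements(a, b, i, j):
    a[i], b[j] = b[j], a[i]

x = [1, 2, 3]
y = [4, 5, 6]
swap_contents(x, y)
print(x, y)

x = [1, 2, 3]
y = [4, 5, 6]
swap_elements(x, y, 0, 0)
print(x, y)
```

Key concept: parameter rebinding vs mutation.
Step by step:
`x = [1, 2, 3]` → x = [1, 2, 3]
`y = [4, 5, 6]` → y = [4, 5, 6]
`swap_contents(x, y)` → no visible change to tracked variables
`print(x, y)` → prints [1, 2, 3] [4, 5, 6]
`x = [1, 2, 3]` → x = [1, 2, 3]
`y = [4, 5, 6]` → y = [4, 5, 6]
`swap_elements(x, y, 0, 0)` → x = [4, 2, 3]; y = [1, 5, 6]
`print(x, y)` → prints [4, 2, 3] [1, 5, 6]

Answer:
[1, 2, 3] [4, 5, 6]
[4, 2, 3] [1, 5, 6]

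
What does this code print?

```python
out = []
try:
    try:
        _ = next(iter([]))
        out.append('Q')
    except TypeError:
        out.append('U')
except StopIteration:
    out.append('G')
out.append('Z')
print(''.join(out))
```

Execution trace: 'G' (outer except StopIteration) → 'Z' (after the try/except). Output: GZ

Answer: GZ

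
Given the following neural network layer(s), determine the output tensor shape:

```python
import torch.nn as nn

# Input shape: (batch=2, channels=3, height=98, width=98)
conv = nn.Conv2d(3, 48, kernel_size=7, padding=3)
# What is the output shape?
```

Input: (2, 3, 98, 98) -> Output: (2, 48, 98, 98)

Answer: (2, 48, 98, 98)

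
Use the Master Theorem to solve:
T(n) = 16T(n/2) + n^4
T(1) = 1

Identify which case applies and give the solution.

a=16, b=2, f(n)=n^4. log_2(16) = 4. Since c=4 = 4, Case 2 applies: T(n) = Θ(n^log_b(a) · log n) = O(n^4 log n).

Answer: O(n^4 log n) - Case 2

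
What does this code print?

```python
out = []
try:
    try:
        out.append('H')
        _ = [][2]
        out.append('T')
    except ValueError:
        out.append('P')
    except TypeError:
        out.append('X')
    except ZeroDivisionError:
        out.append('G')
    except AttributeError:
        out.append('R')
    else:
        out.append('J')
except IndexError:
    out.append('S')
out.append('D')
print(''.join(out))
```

Execution trace: 'H' (try body) → 'S' (outer except IndexError) → 'D' (after the try/except). Output: HSD

Answer: HSD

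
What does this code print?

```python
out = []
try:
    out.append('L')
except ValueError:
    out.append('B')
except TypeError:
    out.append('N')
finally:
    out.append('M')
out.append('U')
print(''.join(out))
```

Execution trace: 'L' (try body, no exception) → 'M' (finally) → 'U' (after the try/except). Output: LMU

Answer: LMU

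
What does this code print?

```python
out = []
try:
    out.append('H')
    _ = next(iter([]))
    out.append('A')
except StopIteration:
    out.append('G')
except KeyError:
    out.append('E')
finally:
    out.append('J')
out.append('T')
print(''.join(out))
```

Execution trace: 'H' (try body) → 'G' (except StopIteration) → 'J' (finally) → 'T' (after the try/except). Output: HGJT

Answer: HGJT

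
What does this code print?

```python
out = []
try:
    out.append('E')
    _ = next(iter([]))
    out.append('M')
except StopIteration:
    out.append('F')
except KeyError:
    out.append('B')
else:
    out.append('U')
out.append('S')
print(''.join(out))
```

Execution trace: 'E' (try body) → 'F' (except StopIteration) → 'S' (after the try/except). Output: EFS

Answer: EFS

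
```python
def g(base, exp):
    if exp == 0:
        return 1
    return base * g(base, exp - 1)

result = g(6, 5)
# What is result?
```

g(6, 5) = 6 * 6 * 6 * 6 * 6 = 7776

Answer: 7776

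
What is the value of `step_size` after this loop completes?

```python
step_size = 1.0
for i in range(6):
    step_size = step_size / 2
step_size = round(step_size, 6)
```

Halving LR 6 times: 1 / 2^6
`step_size` takes the values: 1.0 → 0.5 → 0.25 → 0.125 → 0.0625 → 0.03125 → 0.015625

Answer: 0.015625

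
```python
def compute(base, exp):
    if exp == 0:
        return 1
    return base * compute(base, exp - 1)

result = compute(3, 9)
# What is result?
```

compute(3, 9) = 3 * 3 * 3 * 3 * 3 * 3 * 3 * 3 * 3 = 19683

Answer: 19683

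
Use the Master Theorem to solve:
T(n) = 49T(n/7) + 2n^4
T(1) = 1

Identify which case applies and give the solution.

a=49, b=7, f(n)=2n^4. log_7(49) = 2. Since c=4 > 2 and the regularity condition holds (49(n/7)^4 = (49/7^4)n^4 with 49/7^4 < 1), Case 3 applies: T(n) = Θ(f(n)) = O(n^4).

Answer: O(n^4) - Case 3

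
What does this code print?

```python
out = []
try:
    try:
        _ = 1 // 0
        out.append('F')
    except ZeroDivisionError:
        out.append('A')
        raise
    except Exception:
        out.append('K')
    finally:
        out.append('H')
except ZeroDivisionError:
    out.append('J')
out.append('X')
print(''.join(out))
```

Execution trace: 'A' (inner except ZeroDivisionError) → 'H' (inner finally) → 'J' (outer except ZeroDivisionError) → 'X' (after the try/except). Output: AHJX

Answer: AHJX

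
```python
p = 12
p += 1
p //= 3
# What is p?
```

Trace:
`p = 12` → p = 12
`p += 1` → p = 13
`p //= 3` → p = 4
So p = 4

Answer: 4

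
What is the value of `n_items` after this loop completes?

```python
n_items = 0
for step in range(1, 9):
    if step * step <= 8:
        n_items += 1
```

Count numbers where step² ≤ 8
`n_items` takes the values: 0 → 1 → 2

Answer: 2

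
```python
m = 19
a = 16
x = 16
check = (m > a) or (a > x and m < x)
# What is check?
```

Trace:
`m = 19` → m = 19
`a = 16` → a = 16
`x = 16` → x = 16
`check = (m > a) or (a > x and m < x)` → check = True
So check = True

Answer: True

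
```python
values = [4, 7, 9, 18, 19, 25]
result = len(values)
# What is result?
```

Trace:
`values = [4, 7, 9, 18, 19, 25]` → values = [4, 7, 9, 18, 19, 25]
`result = len(values)` → result = 6
So result = 6

Answer: 6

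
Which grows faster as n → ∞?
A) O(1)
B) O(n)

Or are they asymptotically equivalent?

O(1) vs O(n): Higher order terms dominate.

Answer: B) O(n) grows faster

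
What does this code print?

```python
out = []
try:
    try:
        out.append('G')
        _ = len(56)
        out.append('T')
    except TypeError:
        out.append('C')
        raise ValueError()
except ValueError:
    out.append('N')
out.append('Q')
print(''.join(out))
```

Execution trace: 'G' (try body) → 'C' (except TypeError) → 'N' (outer except ValueError) → 'Q' (after the try/except). Output: GCNQ

Answer: GCNQ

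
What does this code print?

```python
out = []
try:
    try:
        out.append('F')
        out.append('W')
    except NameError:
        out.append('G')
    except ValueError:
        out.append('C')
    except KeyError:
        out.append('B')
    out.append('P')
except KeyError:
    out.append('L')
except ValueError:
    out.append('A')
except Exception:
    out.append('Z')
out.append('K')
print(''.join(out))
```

Execution trace: 'F' (inner try body) → 'W' (inner try body, no exception) → 'P' (try body, no exception) → 'K' (after the try/except). Output: FWPK

Answer: FWPK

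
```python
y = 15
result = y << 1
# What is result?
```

Trace:
`y = 15` → y = 15
`result = y << 1` → result = 30
So result = 30

Answer: 30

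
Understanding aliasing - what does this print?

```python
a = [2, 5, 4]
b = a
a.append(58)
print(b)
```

Key concept: basic list aliasing.
Step by step:
`a = [2, 5, 4]` → a = [2, 5, 4]
`b = a` → b = [2, 5, 4] (same object as a)
`a.append(58)` → a = [2, 5, 4, 58] (same object as b); b = [2, 5, 4, 58] (same object as a)
`print(b)` → prints [2, 5, 4, 58]

Answer: [2, 5, 4, 58]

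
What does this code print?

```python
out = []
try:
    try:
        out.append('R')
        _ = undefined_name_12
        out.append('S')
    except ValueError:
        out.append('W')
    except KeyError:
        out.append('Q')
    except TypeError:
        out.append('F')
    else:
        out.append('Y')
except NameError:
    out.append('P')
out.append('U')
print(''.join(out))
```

Execution trace: 'R' (try body) → 'P' (outer except NameError) → 'U' (after the try/except). Output: RPU

Answer: RPU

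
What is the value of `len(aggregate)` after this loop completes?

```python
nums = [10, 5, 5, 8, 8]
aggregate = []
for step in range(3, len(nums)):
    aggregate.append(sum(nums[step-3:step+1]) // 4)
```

Number of 4-element averages
`aggregate` takes the values: [] → [7] → [7, 6]
So `len(aggregate)` = 2

Answer: 2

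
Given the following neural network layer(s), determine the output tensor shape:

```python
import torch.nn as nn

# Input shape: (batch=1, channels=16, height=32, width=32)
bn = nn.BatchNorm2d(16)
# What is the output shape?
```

Input: (1, 16, 32, 32) -> Output: (1, 16, 32, 32)

Answer: (1, 16, 32, 32)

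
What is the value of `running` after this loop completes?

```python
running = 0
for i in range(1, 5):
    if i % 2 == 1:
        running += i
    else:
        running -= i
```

Add odd, subtract even
`running` takes the values: 0 → 1 → -1 → 2 → -2

Answer: -2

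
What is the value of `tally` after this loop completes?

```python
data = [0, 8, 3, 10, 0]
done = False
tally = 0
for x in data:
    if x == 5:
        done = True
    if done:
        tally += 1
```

Count elements after first 5 in [0, 8, 3, 10, 0]
`tally` takes the values: 0

Answer: 0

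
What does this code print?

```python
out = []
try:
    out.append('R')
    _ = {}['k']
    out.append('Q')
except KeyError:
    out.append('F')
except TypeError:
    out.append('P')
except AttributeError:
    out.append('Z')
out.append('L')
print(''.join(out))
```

Execution trace: 'R' (try body) → 'F' (except KeyError) → 'L' (after the try/except). Output: RFL

Answer: RFL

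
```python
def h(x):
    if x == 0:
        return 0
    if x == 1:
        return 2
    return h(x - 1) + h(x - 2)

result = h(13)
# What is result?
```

Build up from base cases: h(0)=0, h(1)=2, h(2)=2, h(3)=4, h(4)=6, h(5)=10, h(6)=16, ..., h(13)=466

Answer: 466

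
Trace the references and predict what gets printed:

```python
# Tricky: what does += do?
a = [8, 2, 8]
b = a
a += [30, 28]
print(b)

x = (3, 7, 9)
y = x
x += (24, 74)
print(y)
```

Key concept: += behavior differs for mutable vs immutable.
Step by step:
`a = [8, 2, 8]` → a = [8, 2, 8]
`b = a` → b = [8, 2, 8] (same object as a)
`a += [30, 28]` → a = [8, 2, 8, 30, 28] (same object as b); b = [8, 2, 8, 30, 28] (same object as a)
`print(b)` → prints [8, 2, 8, 30, 28]
`x = (3, 7, 9)` → x = (3, 7, 9)
`y = x` → y = (3, 7, 9)
`x += (24, 74)` → x = (3, 7, 9, 24, 74)
`print(y)` → prints (3, 7, 9)

Answer:
[8, 2, 8, 30, 28]
(3, 7, 9)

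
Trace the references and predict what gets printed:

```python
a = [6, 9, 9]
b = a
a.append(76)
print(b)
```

Key concept: basic list aliasing.
Step by step:
`a = [6, 9, 9]` → a = [6, 9, 9]
`b = a` → b = [6, 9, 9] (same object as a)
`a.append(76)` → a = [6, 9, 9, 76] (same object as b); b = [6, 9, 9, 76] (same object as a)
`print(b)` → prints [6, 9, 9, 76]

Answer: [6, 9, 9, 76]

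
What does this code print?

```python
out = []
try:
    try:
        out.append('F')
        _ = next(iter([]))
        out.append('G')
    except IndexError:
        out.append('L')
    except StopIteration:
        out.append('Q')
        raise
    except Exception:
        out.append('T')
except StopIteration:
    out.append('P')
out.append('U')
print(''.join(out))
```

Execution trace: 'F' (inner try body) → 'Q' (inner except StopIteration) → 'P' (outer except StopIteration) → 'U' (after the try/except). Output: FQPU

Answer: FQPU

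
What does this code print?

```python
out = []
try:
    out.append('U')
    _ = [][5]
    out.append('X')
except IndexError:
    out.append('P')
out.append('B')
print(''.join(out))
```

Execution trace: 'U' (try body) → 'P' (except IndexError) → 'B' (after the try/except). Output: UPB

Answer: UPB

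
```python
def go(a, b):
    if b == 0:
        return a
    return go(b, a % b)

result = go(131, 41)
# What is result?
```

go(131, 41) -> go(41, 8) -> go(8, 1) -> go(1, 0) -> 1

Answer: 1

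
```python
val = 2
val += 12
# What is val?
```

Trace:
`val = 2` → val = 2
`val += 12` → val = 14
So val = 14

Answer: 14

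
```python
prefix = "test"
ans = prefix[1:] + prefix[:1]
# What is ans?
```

Trace:
`prefix = "test"` → prefix = 'test'
`ans = prefix[1:] + prefix[:1]` → ans = 'estt'
So ans = 'estt'

Answer: 'estt'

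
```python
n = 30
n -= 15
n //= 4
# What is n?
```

Trace:
`n = 30` → n = 30
`n -= 15` → n = 15
`n //= 4` → n = 3
So n = 3

Answer: 3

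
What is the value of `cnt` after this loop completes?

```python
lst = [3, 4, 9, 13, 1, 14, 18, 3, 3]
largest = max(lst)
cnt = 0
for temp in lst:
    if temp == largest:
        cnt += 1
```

Count of max value 18 in [3, 4, 9, 13, 1, 14, 18, 3, 3]
`cnt` takes the values: 0 → 1

Answer: 1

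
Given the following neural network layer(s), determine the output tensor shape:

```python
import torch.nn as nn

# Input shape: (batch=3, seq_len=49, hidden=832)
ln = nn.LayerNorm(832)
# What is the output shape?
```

Input: (3, 49, 832) -> Output: (3, 49, 832)

Answer: (3, 49, 832)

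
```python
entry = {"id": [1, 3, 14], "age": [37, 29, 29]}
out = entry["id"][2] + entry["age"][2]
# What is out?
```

Trace:
`entry = {"id": [1, 3, 14], "age": [37, 29, 29]}` → entry = {'id': [1, 3, 14], 'age': [37, 29, 29]}
`out = entry["id"][2] + entry["age"][2]` → out = 43
So out = 43

Answer: 43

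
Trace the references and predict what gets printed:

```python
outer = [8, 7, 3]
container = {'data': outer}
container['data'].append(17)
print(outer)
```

Key concept: dict holds reference to list.
Step by step:
`outer = [8, 7, 3]` → outer = [8, 7, 3]
`container = {'data': outer}` → container = {'data': [8, 7, 3]}
`container['data'].append(17)` → outer = [8, 7, 3, 17]; container = {'data': [8, 7, 3, 17]}
`print(outer)` → prints [8, 7, 3, 17]

Answer: [8, 7, 3, 17]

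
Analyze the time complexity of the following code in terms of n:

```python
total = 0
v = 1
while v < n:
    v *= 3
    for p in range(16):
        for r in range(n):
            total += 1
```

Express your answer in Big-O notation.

Each loop level contributes: log n × 1 × n. Multiplying the contributions gives O(n log n).

Answer: O(n log n)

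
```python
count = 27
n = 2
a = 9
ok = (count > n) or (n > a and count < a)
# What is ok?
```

Trace:
`count = 27` → count = 27
`n = 2` → n = 2
`a = 9` → a = 9
`ok = (count > n) or (n > a and count < a)` → ok = True
So ok = True

Answer: True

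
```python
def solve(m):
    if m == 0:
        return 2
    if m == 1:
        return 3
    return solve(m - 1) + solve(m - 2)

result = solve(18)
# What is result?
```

Build up from base cases: solve(0)=2, solve(1)=3, solve(2)=5, solve(3)=8, solve(4)=13, solve(5)=21, solve(6)=34, ..., solve(18)=10946

Answer: 10946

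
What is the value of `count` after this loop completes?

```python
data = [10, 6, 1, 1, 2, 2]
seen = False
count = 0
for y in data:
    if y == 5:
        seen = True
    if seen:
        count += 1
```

Count elements after first 5 in [10, 6, 1, 1, 2, 2]
`count` takes the values: 0

Answer: 0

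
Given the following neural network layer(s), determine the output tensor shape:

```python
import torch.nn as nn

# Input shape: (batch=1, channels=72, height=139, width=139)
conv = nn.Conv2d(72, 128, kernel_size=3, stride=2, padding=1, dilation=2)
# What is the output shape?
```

Input: (1, 72, 139, 139) -> Output: (1, 128, 69, 69)

Answer: (1, 128, 69, 69)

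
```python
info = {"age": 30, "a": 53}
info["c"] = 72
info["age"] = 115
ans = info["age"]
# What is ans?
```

Trace:
`info = {"age": 30, "a": 53}` → info = {'age': 30, 'a': 53}
`info["c"] = 72` → info = {'age': 30, 'a': 53, 'c': 72}
`info["age"] = 115` → info = {'age': 115, 'a': 53, 'c': 72}
`ans = info["age"]` → ans = 115
So ans = 115

Answer: 115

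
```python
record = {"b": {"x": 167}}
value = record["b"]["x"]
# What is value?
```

Trace:
`record = {"b": {"x": 167}}` → record = {'b': {'x': 167}}
`value = record["b"]["x"]` → value = 167
So value = 167

Answer: 167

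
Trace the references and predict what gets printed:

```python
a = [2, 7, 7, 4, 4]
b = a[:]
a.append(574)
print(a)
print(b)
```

Key concept: slice [:] creates copy.
Step by step:
`a = [2, 7, 7, 4, 4]` → a = [2, 7, 7, 4, 4]
`b = a[:]` → b = [2, 7, 7, 4, 4]
`a.append(574)` → a = [2, 7, 7, 4, 4, 574]
`print(a)` → prints [2, 7, 7, 4, 4, 574]
`print(b)` → prints [2, 7, 7, 4, 4]

Answer:
[2, 7, 7, 4, 4, 574]
[2, 7, 7, 4, 4]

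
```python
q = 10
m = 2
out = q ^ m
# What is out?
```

Trace:
`q = 10` → q = 10
`m = 2` → m = 2
`out = q ^ m` → out = 8
So out = 8

Answer: 8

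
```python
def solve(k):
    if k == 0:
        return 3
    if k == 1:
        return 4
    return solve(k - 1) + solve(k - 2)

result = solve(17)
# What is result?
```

Build up from base cases: solve(0)=3, solve(1)=4, solve(2)=7, solve(3)=11, solve(4)=18, solve(5)=29, solve(6)=47, ..., solve(17)=9349

Answer: 9349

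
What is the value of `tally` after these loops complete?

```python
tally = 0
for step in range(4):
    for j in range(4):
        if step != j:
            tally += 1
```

4² - 4 (exclude diagonal)
`tally` takes the values: 0 → 1 → 2 → 3 → 4 → 5 → 6 → 7 → 8 → 9 → 10 → 11 → 12

Answer: 12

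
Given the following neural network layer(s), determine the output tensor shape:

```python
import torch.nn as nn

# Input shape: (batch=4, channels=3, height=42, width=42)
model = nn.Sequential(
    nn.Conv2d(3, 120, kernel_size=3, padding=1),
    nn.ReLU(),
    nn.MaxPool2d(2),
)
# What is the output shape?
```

Input: (4, 3, 42, 42) -> after Conv2d: (4, 120, 42, 42) -> after ReLU: (4, 120, 42, 42) -> Output: (4, 120, 21, 21)

Answer: (4, 120, 21, 21)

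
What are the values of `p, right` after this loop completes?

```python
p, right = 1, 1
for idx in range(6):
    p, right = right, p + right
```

Fibonacci: after 6 iterations
`p, right` takes the values: (1, 1) → (1, 2) → (2, 3) → (3, 5) → (5, 8) → (8, 13) → (13, 21)

Answer: 13, 21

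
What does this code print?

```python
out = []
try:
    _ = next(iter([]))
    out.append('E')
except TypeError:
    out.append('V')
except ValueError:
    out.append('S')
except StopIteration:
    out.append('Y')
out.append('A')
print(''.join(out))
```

Execution trace: 'Y' (except StopIteration) → 'A' (after the try/except). Output: YA

Answer: YA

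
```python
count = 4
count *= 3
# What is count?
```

Trace:
`count = 4` → count = 4
`count *= 3` → count = 12
So count = 12

Answer: 12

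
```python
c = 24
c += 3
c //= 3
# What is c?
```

Trace:
`c = 24` → c = 24
`c += 3` → c = 27
`c //= 3` → c = 9
So c = 9

Answer: 9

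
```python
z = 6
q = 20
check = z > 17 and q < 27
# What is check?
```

Trace:
`z = 6` → z = 6
`q = 20` → q = 20
`check = z > 17 and q < 27` → check = False
So check = False

Answer: False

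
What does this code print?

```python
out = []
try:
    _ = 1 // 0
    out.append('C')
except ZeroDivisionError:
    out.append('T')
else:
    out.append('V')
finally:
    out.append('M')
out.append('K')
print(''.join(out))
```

Execution trace: 'T' (except ZeroDivisionError) → 'M' (finally) → 'K' (after the try/except). Output: TMK

Answer: TMK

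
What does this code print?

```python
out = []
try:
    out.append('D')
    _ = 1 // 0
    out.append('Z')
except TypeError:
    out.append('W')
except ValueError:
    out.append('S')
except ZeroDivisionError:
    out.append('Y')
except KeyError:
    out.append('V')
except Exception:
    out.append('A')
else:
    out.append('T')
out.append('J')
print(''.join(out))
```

Execution trace: 'D' (try body) → 'Y' (except ZeroDivisionError) → 'J' (after the try/except). Output: DYJ

Answer: DYJ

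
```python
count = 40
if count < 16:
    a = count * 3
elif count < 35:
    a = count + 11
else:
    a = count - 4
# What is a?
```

Trace:
`count = 40` → count = 40
`if count < 16: ...` → count < 16 is False, count < 35 is False, take else branch → a = 36
So a = 36

Answer: 36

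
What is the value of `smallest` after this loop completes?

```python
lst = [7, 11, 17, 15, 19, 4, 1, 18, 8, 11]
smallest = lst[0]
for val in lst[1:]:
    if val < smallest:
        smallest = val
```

Minimum of [7, 11, 17, 15, 19, 4, 1, 18, 8, 11]
`smallest` takes the values: 7 → 4 → 1

Answer: 1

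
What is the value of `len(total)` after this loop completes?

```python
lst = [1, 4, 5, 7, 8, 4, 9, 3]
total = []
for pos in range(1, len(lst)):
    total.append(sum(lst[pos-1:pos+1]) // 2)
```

Number of 2-element averages
`total` takes the values: [] → [2] → [2, 4] → [2, 4, 6] → [2, 4, 6, 7] → [2, 4, 6, 7, 6] → [2, 4, 6, 7, 6, 6] → [2, 4, 6, 7, 6, 6, 6]
So `len(total)` = 7

Answer: 7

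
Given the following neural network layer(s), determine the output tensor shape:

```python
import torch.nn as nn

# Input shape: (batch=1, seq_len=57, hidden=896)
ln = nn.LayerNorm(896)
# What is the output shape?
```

Input: (1, 57, 896) -> Output: (1, 57, 896)

Answer: (1, 57, 896)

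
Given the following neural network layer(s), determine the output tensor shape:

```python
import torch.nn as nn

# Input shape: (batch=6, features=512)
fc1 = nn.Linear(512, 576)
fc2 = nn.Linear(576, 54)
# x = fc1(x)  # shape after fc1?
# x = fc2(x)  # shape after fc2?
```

Input: (6, 512) -> after fc1: (6, 576) -> Output: (6, 54)

Answer: (6, 54)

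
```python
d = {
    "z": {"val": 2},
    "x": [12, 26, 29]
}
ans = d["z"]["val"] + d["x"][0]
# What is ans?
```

Trace:
`d = { ...` → d = {'z': {'val': 2}, 'x': [12, 26, 29]}
`ans = d["z"]["val"] + d["x"][0]` → ans = 14
So ans = 14

Answer: 14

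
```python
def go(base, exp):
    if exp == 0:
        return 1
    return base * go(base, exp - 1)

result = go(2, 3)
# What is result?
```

go(2, 3) = 2 * 2 * 2 = 8

Answer: 8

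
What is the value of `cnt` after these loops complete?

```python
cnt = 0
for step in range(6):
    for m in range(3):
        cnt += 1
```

6 * 3 = 18
`cnt` takes the values: 0 → 1 → 2 → 3 → 4 → 5 → 6 → 7 → 8 → 9 → 10 → 11 → 12 → 13 → 14 → 15 → 16 → 17 → 18

Answer: 18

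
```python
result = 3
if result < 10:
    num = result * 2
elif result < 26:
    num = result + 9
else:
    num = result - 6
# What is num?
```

Trace:
`result = 3` → result = 3
`if result < 10: ...` → result < 10 is True → num = 6
So num = 6

Answer: 6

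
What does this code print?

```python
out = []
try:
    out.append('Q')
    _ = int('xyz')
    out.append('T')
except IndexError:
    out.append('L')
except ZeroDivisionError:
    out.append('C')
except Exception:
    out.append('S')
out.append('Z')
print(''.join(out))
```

Execution trace: 'Q' (try body) → 'S' (except Exception) → 'Z' (after the try/except). Output: QSZ

Answer: QSZ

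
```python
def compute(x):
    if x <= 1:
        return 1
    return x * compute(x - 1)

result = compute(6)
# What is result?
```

compute(6) = 6 * 5 * 4 * 3 * 2 * 1 = 720

Answer: 720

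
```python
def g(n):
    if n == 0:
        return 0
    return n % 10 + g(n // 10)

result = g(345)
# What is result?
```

Sum of digits of 345: 5 + 4 + 3 = 12

Answer: 12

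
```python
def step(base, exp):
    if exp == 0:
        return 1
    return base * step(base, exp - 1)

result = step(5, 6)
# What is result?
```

step(5, 6) = 5 * 5 * 5 * 5 * 5 * 5 = 15625

Answer: 15625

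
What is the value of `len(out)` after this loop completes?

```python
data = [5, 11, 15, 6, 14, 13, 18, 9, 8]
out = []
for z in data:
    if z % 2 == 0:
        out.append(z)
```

Count even numbers in [5, 11, 15, 6, 14, 13, 18, 9, 8]
`out` takes the values: [] → [6] → [6, 14] → [6, 14, 18] → [6, 14, 18, 8]
So `len(out)` = 4

Answer: 4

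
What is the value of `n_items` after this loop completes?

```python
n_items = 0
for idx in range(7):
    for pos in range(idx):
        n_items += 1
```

Triangle number: 0+1+2+...+6
`n_items` takes the values: 0 → 1 → 2 → 3 → 4 → 5 → 6 → 7 → 8 → 9 → 10 → 11 → 12 → 13 → 14 → 15 → 16 → 17 → 18 → 19 → 20 → 21

Answer: 21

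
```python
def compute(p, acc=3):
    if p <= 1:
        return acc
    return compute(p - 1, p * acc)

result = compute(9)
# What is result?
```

Accumulator trace (n, acc): (9, 3) -> (8, 27) -> (7, 216) -> (6, 1512) -> (5, 9072) -> (4, 45360) -> (3, 181440) -> (2, 544320) -> (1, 1088640) -> return 1088640

Answer: 1088640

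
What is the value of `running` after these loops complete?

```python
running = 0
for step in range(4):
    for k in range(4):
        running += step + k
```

Sum of all step+k for step,k in 4x4
`running` takes the values: 0 → 1 → 3 → 6 → 7 → 9 → 12 → 16 → 18 → 21 → 25 → 30 → 33 → 37 → 42 → 48

Answer: 48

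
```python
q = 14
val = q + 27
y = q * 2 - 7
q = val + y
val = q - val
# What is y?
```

Trace:
`q = 14` → q = 14
`val = q + 27` → val = 41
`y = q * 2 - 7` → y = 21
`q = val + y` → q = 62
`val = q - val` → val = 21
So y = 21

Answer: 21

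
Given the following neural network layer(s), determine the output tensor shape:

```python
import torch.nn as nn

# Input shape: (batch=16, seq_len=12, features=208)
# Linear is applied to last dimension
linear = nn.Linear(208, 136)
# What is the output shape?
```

Input: (16, 12, 208) -> Output: (16, 12, 136)

Answer: (16, 12, 136)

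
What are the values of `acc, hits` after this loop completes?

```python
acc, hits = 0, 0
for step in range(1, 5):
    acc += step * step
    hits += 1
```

Sum of squares and count
`acc, hits` takes the values: (0, 0) → (1, 0) → (1, 1) → (5, 1) → (5, 2) → (14, 2) → (14, 3) → (30, 3) → (30, 4)

Answer: 30, 4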